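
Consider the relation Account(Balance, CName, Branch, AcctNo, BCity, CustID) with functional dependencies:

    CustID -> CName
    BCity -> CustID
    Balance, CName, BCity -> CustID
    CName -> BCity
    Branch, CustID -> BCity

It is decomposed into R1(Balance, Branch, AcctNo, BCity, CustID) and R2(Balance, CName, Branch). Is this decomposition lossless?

No

Common attributes: R1 ∩ R2 = {Balance, Branch}.
No dependency enlarges {Balance, Branch}, so (Balance, Branch)⁺ = {Balance, Branch}.
The closure contains neither all of R1 = {Balance, Branch, AcctNo, BCity, CustID} nor all of R2 = {Balance, CName, Branch}, so the common attributes are not a superkey of either fragment. The join is lossy.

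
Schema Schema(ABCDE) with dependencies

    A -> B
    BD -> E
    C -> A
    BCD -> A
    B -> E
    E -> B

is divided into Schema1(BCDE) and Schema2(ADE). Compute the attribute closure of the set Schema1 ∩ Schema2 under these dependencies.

Schema1 ∩ Schema2 = {DE}.
E → B applies, adding B
Closure: {BDE}.

BDE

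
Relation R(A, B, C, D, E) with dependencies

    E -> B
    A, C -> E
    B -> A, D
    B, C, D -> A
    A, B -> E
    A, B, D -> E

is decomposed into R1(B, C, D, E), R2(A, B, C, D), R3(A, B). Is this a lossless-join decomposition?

Yes

Chase test. Columns are A, B, C, D, E; row i has aⱼ where attribute j ∈ Ri, else bᵢⱼ.
Initial tableau (one row per fragment):
  row 1: b11 a2 a3 a4 a5
  row 2: a1 a2 a3 a4 b25
  row 3: a1 a2 b33 b34 b35
Rows 1 and 2 agree on B; apply B→A, D and equate their A, D entries.
Rows 1 and 3 agree on B; apply B→A, D and equate their A, D entries.
Rows 1 and 2 agree on A, B; apply A, B→E and equate their E entries.
Rows 1 and 3 agree on A, B; apply A, B→E and equate their E entries.
Row 1 is now all distinguished symbols — the join is lossless.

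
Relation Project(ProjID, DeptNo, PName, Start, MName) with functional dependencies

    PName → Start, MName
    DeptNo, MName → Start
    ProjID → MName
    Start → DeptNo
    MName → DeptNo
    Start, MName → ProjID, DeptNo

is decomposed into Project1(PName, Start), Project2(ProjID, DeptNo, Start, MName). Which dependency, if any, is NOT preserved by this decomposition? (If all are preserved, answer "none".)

Check PName → Start, MName: no single fragment contains all of {PName, Start, MName}, and the restricted closure of {PName} across the fragments never reaches {Start, MName}.
DeptNo, MName → Start is preserved.
ProjID → MName is preserved.
Start → DeptNo is preserved.
MName → DeptNo is preserved.
Start, MName → ProjID, DeptNo is preserved.

PName → Start, MName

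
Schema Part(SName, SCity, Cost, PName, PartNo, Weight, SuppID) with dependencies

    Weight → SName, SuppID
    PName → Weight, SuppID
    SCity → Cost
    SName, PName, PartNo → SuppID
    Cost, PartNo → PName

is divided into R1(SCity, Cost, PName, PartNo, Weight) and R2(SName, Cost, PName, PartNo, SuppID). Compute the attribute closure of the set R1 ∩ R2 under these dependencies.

SName, Cost, PName, PartNo, Weight, SuppID

R1 ∩ R2 = {Cost, PName, PartNo}.
PName → Weight, SuppID applies, adding Weight, SuppID
Weight → SName, SuppID applies, adding SName
Closure: {SName, Cost, PName, PartNo, Weight, SuppID}.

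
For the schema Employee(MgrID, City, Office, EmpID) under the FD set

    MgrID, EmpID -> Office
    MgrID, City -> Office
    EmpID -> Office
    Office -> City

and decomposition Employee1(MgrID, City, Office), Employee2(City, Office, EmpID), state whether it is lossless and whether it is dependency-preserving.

Lossless test: (City, Office)⁺ = {City, Office}, which is a superkey of neither fragment — lossy.
Dependency preservation: MgrID, EmpID → Office is not contained in any single fragment, but the restricted closure of its left-hand side across the fragments still reaches the right-hand side; the remaining FDs each lie inside some fragment. All dependencies are preserved.

lossy but dependency-preserving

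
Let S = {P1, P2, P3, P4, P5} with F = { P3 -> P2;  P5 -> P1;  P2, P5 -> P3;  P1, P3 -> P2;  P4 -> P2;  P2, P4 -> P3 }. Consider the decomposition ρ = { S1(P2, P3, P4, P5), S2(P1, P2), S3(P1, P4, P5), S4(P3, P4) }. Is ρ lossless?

Yes

Chase test. Columns are P1, P2, P3, P4, P5; row i has aⱼ where attribute j ∈ Si, else bᵢⱼ.
Initial tableau (one row per fragment):
  row 1: b11 a2 a3 a4 a5
  row 2: a1 a2 b23 b24 b25
  row 3: a1 b32 b33 a4 a5
  row 4: b41 b42 a3 a4 b45
Rows 1 and 4 agree on P3; apply P3→P2 and equate their P2 entries.
Rows 1 and 3 agree on P5; apply P5→P1 and equate their P1 entries.
Rows 1 and 3 agree on P4; apply P4→P2 and equate their P2 entries.
Rows 1 and 3 agree on P2, P4; apply P2, P4→P3 and equate their P3 entries.
Row 1 is now all distinguished symbols — the join is lossless.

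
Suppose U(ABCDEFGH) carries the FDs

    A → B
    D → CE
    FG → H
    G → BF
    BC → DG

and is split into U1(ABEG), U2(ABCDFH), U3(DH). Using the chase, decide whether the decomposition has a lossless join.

No

Chase test. Columns are ABCDEFGH; row i has aⱼ where attribute j ∈ Ui, else bᵢⱼ.
Initial tableau (one row per fragment):
  row 1: a1 a2 b13 b14 a5 b16 a7 b18
  row 2: a1 a2 a3 a4 b25 a6 b27 a8
  row 3: b31 b32 b33 a4 b35 b36 b37 a8
Rows 2 and 3 agree on D; apply D→CE and equate their CE entries.
No row becomes fully distinguished — the join is lossy.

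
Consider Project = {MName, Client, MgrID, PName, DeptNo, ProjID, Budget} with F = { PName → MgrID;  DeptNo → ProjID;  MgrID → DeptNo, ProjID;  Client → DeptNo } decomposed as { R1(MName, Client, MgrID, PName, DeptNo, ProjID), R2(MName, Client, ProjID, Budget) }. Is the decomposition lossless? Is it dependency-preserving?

Lossless test: (MName, Client, ProjID)⁺ = {MName, Client, DeptNo, ProjID}, which is a superkey of neither fragment — lossy.
Dependency preservation: every FD's attributes lie within a single fragment, so each can be enforced locally — preserved.

lossy but dependency-preserving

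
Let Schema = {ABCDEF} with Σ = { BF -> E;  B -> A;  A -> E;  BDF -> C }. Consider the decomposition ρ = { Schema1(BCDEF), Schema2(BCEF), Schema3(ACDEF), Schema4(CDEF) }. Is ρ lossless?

Chase test. Columns are ABCDEF; row i has aⱼ where attribute j ∈ Schemai, else bᵢⱼ.
Initial tableau (one row per fragment):
  row 1: b11 a2 a3 a4 a5 a6
  row 2: b21 a2 a3 b24 a5 a6
  row 3: a1 b32 a3 a4 a5 a6
  row 4: b41 b42 a3 a4 a5 a6
Rows 1 and 2 agree on B; apply B→A and equate their A entries.
No row becomes fully distinguished — the join is lossy.

No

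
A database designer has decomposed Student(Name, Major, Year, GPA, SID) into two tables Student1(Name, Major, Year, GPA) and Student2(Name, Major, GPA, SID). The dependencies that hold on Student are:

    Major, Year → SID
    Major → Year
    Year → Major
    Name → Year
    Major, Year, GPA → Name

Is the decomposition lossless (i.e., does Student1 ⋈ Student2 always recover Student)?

Common attributes: Student1 ∩ Student2 = {Name, Major, GPA}.
Closure of {Name, Major, GPA}: Major → Year applies, adding Year; Major, Year → SID applies, adding SID. So (Name, Major, GPA)⁺ = {Name, Major, Year, GPA, SID}.
This closure contains every attribute of Student1, so Student1 ∩ Student2 → Student1. The join is lossless.

Yes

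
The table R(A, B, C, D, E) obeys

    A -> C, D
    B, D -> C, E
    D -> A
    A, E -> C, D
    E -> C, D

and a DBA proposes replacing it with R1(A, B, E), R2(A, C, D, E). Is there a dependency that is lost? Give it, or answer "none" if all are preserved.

none

A → C, D lies within R2.
B, D → C, E: restricted closure across fragments reaches C, E.
D → A lies within R2.
A, E → C, D lies within R2.
E → C, D lies within R2.
Every dependency is enforceable on the fragments, so the decomposition is dependency-preserving.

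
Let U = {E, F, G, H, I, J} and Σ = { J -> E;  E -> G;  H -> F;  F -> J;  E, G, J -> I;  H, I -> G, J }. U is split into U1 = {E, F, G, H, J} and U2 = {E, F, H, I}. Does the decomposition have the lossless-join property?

Yes

Common attributes: U1 ∩ U2 = {E, F, H}.
Closure of {E, F, H}: E → G applies, adding G; F → J applies, adding J; E, G, J → I applies, adding I. So (E, F, H)⁺ = {E, F, G, H, I, J}.
This closure contains every attribute of U1, so U1 ∩ U2 → U1. The join is lossless.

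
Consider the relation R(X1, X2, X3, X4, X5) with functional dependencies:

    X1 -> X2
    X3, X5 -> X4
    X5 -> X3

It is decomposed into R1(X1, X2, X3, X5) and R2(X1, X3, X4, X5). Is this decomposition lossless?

Yes

Common attributes: R1 ∩ R2 = {X1, X3, X5}.
Closure of {X1, X3, X5}: X1 → X2 applies, adding X2; X3, X5 → X4 applies, adding X4. So (X1, X3, X5)⁺ = {X1, X2, X3, X4, X5}.
This closure contains every attribute of R1, so R1 ∩ R2 → R1. The join is lossless.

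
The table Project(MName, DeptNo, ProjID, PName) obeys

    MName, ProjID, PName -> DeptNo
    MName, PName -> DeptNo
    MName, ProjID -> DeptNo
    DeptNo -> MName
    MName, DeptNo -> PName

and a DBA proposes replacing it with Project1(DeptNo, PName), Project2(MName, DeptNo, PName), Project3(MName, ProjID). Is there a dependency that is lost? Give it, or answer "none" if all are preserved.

Check MName, ProjID → DeptNo: no single fragment contains all of {MName, DeptNo, ProjID}, and the restricted closure of {MName, ProjID} across the fragments never reaches {DeptNo}.
MName, ProjID, PName → DeptNo is preserved.
MName, PName → DeptNo is preserved.
DeptNo → MName is preserved.
MName, DeptNo → PName is preserved.

MName, ProjID -> DeptNo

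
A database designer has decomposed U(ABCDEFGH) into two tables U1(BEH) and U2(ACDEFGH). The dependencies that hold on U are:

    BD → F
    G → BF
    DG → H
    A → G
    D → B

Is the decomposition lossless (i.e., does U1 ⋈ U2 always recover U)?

Common attributes: U1 ∩ U2 = {EH}.
No dependency enlarges {EH}, so (EH)⁺ = {EH}.
The closure contains neither all of U1 = {BEH} nor all of U2 = {ACDEFGH}, so the common attributes are not a superkey of either fragment. The join is lossy.

No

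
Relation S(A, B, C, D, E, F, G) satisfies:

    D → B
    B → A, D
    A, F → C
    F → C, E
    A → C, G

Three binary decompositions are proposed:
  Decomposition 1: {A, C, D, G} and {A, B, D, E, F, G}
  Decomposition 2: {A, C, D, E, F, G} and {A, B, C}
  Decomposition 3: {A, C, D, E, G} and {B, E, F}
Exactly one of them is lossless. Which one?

Decomposition 1: common = {A, D, G}, closure = {A, B, C, D, G} → lossless.
Decomposition 2: common = {A, C}, closure = {A, C, G} → lossy.
Decomposition 3: common = {E}, closure = {E} → lossy.

Decomposition 1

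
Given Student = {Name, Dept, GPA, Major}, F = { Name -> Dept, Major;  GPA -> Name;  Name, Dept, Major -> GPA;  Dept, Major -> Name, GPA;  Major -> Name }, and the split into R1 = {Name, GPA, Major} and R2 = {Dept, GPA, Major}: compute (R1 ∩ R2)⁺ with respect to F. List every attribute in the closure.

R1 ∩ R2 = {GPA, Major}.
GPA → Name applies, adding Name
Name → Dept, Major applies, adding Dept
Closure: {Name, Dept, GPA, Major}.

Name, Dept, GPA, Major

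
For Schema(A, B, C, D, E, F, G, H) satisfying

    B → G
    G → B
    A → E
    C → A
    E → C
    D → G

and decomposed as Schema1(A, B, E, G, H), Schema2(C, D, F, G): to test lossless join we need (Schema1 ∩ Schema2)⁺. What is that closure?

B, G

Schema1 ∩ Schema2 = {G}.
G → B applies, adding B
Closure: {B, G}.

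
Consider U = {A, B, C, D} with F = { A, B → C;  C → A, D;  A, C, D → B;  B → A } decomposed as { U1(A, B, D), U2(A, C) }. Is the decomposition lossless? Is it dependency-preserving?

lossy and not dependency-preserving

Lossless test: (A)⁺ = {A}, which is a superkey of neither fragment — lossy.
Dependency preservation: the restricted closure of {A, B} across the fragments never reaches {C}, so A, B → C cannot be enforced without a join — not preserved.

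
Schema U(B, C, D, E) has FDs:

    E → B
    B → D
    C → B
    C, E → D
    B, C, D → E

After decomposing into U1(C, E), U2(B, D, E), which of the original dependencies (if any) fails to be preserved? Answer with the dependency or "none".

none

E → B lies within U2.
B → D lies within U2.
C → B: restricted closure across fragments reaches B.
C, E → D: restricted closure across fragments reaches D.
B, C, D → E: restricted closure across fragments reaches E.
Every dependency is enforceable on the fragments, so the decomposition is dependency-preserving.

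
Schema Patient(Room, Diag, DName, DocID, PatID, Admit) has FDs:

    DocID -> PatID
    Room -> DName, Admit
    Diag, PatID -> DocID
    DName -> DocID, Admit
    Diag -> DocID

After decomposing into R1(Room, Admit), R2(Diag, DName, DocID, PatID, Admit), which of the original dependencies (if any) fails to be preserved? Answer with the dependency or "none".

Check Room → DName, Admit: no single fragment contains all of {Room, DName, Admit}, and the restricted closure of {Room} across the fragments never reaches {DName, Admit}.
DocID → PatID is preserved.
Diag, PatID → DocID is preserved.
DName → DocID, Admit is preserved.
Diag → DocID is preserved.

Room -> DName, Admit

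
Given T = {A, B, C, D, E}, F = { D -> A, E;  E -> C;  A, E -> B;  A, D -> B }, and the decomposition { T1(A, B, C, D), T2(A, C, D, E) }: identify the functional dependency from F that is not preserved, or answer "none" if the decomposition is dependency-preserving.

A, E -> B

Check A, E → B: no single fragment contains all of {A, B, E}, and the restricted closure of {A, E} across the fragments never reaches {B}.
D → A, E is preserved.
E → C is preserved.
A, D → B is preserved.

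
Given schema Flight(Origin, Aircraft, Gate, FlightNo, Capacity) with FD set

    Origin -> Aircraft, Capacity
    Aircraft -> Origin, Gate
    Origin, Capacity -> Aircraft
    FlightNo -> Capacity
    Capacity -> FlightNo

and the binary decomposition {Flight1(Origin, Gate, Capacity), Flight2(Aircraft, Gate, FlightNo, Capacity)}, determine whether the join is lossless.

No

Common attributes: Flight1 ∩ Flight2 = {Gate, Capacity}.
Closure of {Gate, Capacity}: Capacity → FlightNo applies, adding FlightNo. So (Gate, Capacity)⁺ = {Gate, FlightNo, Capacity}.
The closure contains neither all of Flight1 = {Origin, Gate, Capacity} nor all of Flight2 = {Aircraft, Gate, FlightNo, Capacity}, so the common attributes are not a superkey of either fragment. The join is lossy.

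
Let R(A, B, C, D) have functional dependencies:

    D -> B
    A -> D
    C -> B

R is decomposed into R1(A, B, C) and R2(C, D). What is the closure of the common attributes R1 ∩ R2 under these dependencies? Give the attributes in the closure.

R1 ∩ R2 = {C}.
C → B applies, adding B
Closure: {B, C}.

B, C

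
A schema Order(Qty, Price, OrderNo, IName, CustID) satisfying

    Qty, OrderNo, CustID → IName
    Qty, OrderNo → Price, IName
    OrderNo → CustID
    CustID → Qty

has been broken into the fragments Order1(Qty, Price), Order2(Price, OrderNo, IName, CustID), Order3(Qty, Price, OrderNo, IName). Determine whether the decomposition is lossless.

Yes

Chase test. Columns are Qty, Price, OrderNo, IName, CustID; row i has aⱼ where attribute j ∈ Orderi, else bᵢⱼ.
Initial tableau (one row per fragment):
  row 1: a1 a2 b13 b14 b15
  row 2: b21 a2 a3 a4 a5
  row 3: a1 a2 a3 a4 b35
Rows 2 and 3 agree on OrderNo; apply OrderNo→CustID and equate their CustID entries.
Rows 2 and 3 agree on CustID; apply CustID→Qty and equate their Qty entries.
Row 2 is now all distinguished symbols — the join is lossless.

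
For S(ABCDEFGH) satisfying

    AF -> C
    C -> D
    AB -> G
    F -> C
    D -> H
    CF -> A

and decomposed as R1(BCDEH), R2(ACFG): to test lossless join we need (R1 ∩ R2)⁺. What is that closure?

R1 ∩ R2 = {C}.
C → D applies, adding D
D → H applies, adding H
Closure: {CDH}.

CDH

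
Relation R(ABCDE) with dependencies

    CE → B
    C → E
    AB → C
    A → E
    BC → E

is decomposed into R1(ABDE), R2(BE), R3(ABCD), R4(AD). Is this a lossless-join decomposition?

Yes

Chase test. Columns are ABCDE; row i has aⱼ where attribute j ∈ Ri, else bᵢⱼ.
Initial tableau (one row per fragment):
  row 1: a1 a2 b13 a4 a5
  row 2: b21 a2 b23 b24 a5
  row 3: a1 a2 a3 a4 b35
  row 4: a1 b42 b43 a4 b45
Rows 1 and 3 agree on AB; apply AB→C and equate their C entries.
Rows 1 and 3 agree on A; apply A→E and equate their E entries.
Rows 1 and 4 agree on A; apply A→E and equate their E entries.
Row 1 is now all distinguished symbols — the join is lossless.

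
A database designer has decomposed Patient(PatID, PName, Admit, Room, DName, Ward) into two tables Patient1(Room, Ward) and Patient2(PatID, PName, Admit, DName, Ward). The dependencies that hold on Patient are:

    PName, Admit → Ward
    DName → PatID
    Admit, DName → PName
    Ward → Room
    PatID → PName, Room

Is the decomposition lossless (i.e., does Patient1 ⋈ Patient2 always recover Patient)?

Yes

Common attributes: Patient1 ∩ Patient2 = {Ward}.
Closure of {Ward}: Ward → Room applies, adding Room. So (Ward)⁺ = {Room, Ward}.
This closure contains every attribute of Patient1, so Patient1 ∩ Patient2 → Patient1. The join is lossless.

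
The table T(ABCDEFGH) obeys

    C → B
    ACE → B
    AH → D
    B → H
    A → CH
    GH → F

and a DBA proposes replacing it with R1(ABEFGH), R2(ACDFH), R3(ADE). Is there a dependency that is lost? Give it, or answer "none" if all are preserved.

Check C → B: no single fragment contains all of {BC}, and the restricted closure of {C} across the fragments never reaches {B}.
ACE → B is preserved.
AH → D is preserved.
B → H is preserved.
A → CH is preserved.
GH → F is preserved.

C → B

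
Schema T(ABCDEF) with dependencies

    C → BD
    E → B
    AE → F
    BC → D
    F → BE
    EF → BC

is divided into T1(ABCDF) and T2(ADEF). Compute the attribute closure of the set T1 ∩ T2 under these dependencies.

T1 ∩ T2 = {ADF}.
F → BE applies, adding BE
EF → BC applies, adding C
Closure: {ABCDEF}.

ABCDEF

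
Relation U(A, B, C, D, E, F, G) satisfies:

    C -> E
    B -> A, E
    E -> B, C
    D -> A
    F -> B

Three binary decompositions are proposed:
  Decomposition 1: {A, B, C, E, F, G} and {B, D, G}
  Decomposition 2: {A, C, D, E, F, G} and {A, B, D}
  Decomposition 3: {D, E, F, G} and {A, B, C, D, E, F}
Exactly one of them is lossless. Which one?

Decomposition 3

Decomposition 1: common = {B, G}, closure = {A, B, C, E, G} → lossy.
Decomposition 2: common = {A, D}, closure = {A, D} → lossy.
Decomposition 3: common = {D, E, F}, closure = {A, B, C, D, E, F} → lossless.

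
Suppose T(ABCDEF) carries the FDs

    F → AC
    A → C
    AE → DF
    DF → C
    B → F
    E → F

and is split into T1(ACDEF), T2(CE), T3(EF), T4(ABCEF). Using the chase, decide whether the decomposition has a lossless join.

Yes

Chase test. Columns are ABCDEF; row i has aⱼ where attribute j ∈ Ti, else bᵢⱼ.
Initial tableau (one row per fragment):
  row 1: a1 b12 a3 a4 a5 a6
  row 2: b21 b22 a3 b24 a5 b26
  row 3: b31 b32 b33 b34 a5 a6
  row 4: a1 a2 a3 b44 a5 a6
Rows 1 and 3 agree on F; apply F→AC and equate their AC entries.
Rows 1 and 3 agree on AE; apply AE→DF and equate their DF entries.
Rows 1 and 4 agree on AE; apply AE→DF and equate their DF entries.
Rows 1 and 2 agree on E; apply E→F and equate their F entries.
Rows 1 and 2 agree on F; apply F→AC and equate their AC entries.
Rows 1 and 2 agree on AE; apply AE→DF and equate their DF entries.
Row 4 is now all distinguished symbols — the join is lossless.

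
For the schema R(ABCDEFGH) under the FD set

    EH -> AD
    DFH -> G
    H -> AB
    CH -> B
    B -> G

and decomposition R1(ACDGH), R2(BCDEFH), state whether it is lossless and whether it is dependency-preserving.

Lossless test: (CDH)⁺ = {ABCDGH}, which contains all of one fragment — lossless.
Dependency preservation: the restricted closure of {B} across the fragments never reaches {G}, so B → G cannot be enforced without a join — not preserved.

lossless but not dependency-preserving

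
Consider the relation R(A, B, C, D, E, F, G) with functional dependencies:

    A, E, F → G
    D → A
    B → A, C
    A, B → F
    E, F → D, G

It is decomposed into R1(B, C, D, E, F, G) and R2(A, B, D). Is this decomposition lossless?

Yes

Common attributes: R1 ∩ R2 = {B, D}.
Closure of {B, D}: D → A applies, adding A; B → A, C applies, adding C; A, B → F applies, adding F. So (B, D)⁺ = {A, B, C, D, F}.
This closure contains every attribute of R2, so R1 ∩ R2 → R2. The join is lossless.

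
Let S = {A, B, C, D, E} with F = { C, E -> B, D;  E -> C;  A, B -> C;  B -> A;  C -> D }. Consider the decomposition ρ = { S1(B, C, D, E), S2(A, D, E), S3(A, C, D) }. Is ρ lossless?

Yes

Chase test. Columns are A, B, C, D, E; row i has aⱼ where attribute j ∈ Si, else bᵢⱼ.
Initial tableau (one row per fragment):
  row 1: b11 a2 a3 a4 a5
  row 2: a1 b22 b23 a4 a5
  row 3: a1 b32 a3 a4 b35
Rows 1 and 2 agree on E; apply E→C and equate their C entries.
Rows 1 and 2 agree on C, E; apply C, E→B, D and equate their B, D entries.
Rows 1 and 2 agree on B; apply B→A and equate their A entries.
Row 1 is now all distinguished symbols — the join is lossless.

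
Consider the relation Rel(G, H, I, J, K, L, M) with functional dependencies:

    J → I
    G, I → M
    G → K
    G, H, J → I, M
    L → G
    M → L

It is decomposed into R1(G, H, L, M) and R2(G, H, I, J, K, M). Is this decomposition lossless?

Common attributes: R1 ∩ R2 = {G, H, M}.
Closure of {G, H, M}: G → K applies, adding K; M → L applies, adding L. So (G, H, M)⁺ = {G, H, K, L, M}.
This closure contains every attribute of R1, so R1 ∩ R2 → R1. The join is lossless.

Yes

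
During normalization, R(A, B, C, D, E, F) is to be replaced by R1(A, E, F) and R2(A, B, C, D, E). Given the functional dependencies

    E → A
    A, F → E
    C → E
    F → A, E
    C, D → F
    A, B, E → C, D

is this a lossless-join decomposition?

Common attributes: R1 ∩ R2 = {A, E}.
No dependency enlarges {A, E}, so (A, E)⁺ = {A, E}.
The closure contains neither all of R1 = {A, E, F} nor all of R2 = {A, B, C, D, E}, so the common attributes are not a superkey of either fragment. The join is lossy.

No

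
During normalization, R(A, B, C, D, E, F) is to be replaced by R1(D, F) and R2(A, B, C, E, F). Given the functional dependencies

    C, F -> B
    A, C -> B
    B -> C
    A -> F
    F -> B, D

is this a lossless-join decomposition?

Yes

Common attributes: R1 ∩ R2 = {F}.
Closure of {F}: F → B, D applies, adding B, D; B → C applies, adding C. So (F)⁺ = {B, C, D, F}.
This closure contains every attribute of R1, so R1 ∩ R2 → R1. The join is lossless.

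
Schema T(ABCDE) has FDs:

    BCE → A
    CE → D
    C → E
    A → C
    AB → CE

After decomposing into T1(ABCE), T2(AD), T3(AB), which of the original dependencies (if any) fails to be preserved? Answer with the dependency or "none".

Check CE → D: no single fragment contains all of {CDE}, and the restricted closure of {CE} across the fragments never reaches {D}.
BCE → A is preserved.
C → E is preserved.
A → C is preserved.
AB → CE is preserved.

CE → D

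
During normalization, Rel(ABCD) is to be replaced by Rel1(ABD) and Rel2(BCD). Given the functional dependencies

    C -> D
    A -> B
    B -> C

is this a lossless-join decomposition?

Common attributes: Rel1 ∩ Rel2 = {BD}.
Closure of {BD}: B → C applies, adding C. So (BD)⁺ = {BCD}.
This closure contains every attribute of Rel2, so Rel1 ∩ Rel2 → Rel2. The join is lossless.

Yes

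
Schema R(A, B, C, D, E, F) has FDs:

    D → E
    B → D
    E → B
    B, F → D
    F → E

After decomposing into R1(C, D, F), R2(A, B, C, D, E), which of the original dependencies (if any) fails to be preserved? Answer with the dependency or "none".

none

D → E lies within R2.
B → D lies within R2.
E → B lies within R2.
B, F → D: restricted closure across fragments reaches D.
F → E: restricted closure across fragments reaches E.
Every dependency is enforceable on the fragments, so the decomposition is dependency-preserving.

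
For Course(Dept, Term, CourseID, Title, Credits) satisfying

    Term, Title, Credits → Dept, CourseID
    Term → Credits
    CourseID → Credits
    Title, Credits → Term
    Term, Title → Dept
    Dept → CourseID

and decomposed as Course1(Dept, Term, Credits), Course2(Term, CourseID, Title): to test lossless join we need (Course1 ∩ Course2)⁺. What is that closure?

Course1 ∩ Course2 = {Term}.
Term → Credits applies, adding Credits
Closure: {Term, Credits}.

Term, Credits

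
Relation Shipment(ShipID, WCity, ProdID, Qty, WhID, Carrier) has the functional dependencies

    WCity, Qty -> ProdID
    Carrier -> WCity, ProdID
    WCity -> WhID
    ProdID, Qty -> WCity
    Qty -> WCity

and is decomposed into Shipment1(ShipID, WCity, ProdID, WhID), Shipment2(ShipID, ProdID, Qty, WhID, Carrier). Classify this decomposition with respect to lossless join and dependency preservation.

lossy and not dependency-preserving

Lossless test: (ShipID, ProdID, WhID)⁺ = {ShipID, ProdID, WhID}, which is a superkey of neither fragment — lossy.
Dependency preservation: the restricted closure of {Carrier} across the fragments never reaches {WCity, ProdID}, so Carrier → WCity, ProdID cannot be enforced without a join — not preserved.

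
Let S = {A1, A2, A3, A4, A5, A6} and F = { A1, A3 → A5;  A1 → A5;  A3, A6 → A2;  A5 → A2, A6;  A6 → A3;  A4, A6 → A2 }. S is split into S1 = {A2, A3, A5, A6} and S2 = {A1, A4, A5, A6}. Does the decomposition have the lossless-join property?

Yes

Common attributes: S1 ∩ S2 = {A5, A6}.
Closure of {A5, A6}: A5 → A2, A6 applies, adding A2; A6 → A3 applies, adding A3. So (A5, A6)⁺ = {A2, A3, A5, A6}.
This closure contains every attribute of S1, so S1 ∩ S2 → S1. The join is lossless.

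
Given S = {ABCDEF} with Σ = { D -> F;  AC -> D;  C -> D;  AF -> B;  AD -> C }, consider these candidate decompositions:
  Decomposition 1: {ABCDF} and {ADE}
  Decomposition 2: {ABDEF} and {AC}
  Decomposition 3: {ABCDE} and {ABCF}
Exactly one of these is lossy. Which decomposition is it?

Decomposition 2

Decomposition 1: common = {AD}, closure = {ABCDF} → lossless.
Decomposition 2: common = {A}, closure = {A} → lossy.
Decomposition 3: common = {ABC}, closure = {ABCDF} → lossless.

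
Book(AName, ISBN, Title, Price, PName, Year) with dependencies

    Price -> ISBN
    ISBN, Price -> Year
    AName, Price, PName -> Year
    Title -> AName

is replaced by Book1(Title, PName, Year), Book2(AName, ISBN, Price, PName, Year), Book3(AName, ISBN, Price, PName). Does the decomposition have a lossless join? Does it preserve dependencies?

Lossless test (chase): Rows 2 and 3 agree on ISBN, Price; apply ISBN, Price→Year and equate their Year entries. No row becomes fully distinguished — the join is lossy.
Dependency preservation: the restricted closure of {Title} across the fragments never reaches {AName}, so Title → AName cannot be enforced without a join — not preserved.

lossy and not dependency-preserving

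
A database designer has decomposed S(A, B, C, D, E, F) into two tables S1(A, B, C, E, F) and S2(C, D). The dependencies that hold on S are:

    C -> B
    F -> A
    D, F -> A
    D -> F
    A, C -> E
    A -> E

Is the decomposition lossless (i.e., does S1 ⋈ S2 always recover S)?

Common attributes: S1 ∩ S2 = {C}.
Closure of {C}: C → B applies, adding B. So (C)⁺ = {B, C}.
The closure contains neither all of S1 = {A, B, C, E, F} nor all of S2 = {C, D}, so the common attributes are not a superkey of either fragment. The join is lossy.

No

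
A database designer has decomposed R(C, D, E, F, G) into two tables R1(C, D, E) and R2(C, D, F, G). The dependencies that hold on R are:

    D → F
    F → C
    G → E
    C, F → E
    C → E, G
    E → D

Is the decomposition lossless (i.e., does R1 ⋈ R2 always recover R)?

Common attributes: R1 ∩ R2 = {C, D}.
Closure of {C, D}: D → F applies, adding F; C, F → E applies, adding E; C → E, G applies, adding G. So (C, D)⁺ = {C, D, E, F, G}.
This closure contains every attribute of R1, so R1 ∩ R2 → R1. The join is lossless.

Yes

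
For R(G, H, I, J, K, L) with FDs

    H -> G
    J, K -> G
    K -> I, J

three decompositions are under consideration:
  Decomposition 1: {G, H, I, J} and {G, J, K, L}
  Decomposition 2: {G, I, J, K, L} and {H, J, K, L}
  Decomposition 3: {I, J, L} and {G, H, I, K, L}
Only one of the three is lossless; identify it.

Decomposition 2

Decomposition 1: common = {G, J}, closure = {G, J} → lossy.
Decomposition 2: common = {J, K, L}, closure = {G, I, J, K, L} → lossless.
Decomposition 3: common = {I, L}, closure = {I, L} → lossy.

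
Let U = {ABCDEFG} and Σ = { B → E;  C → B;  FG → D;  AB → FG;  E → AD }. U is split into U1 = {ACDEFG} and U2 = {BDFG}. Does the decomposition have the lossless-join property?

No

Common attributes: U1 ∩ U2 = {DFG}.
No dependency enlarges {DFG}, so (DFG)⁺ = {DFG}.
The closure contains neither all of U1 = {ACDEFG} nor all of U2 = {BDFG}, so the common attributes are not a superkey of either fragment. The join is lossy.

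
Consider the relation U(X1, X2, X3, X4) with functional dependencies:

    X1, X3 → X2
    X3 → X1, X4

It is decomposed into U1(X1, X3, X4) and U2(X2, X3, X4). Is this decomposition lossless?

Yes

Common attributes: U1 ∩ U2 = {X3, X4}.
Closure of {X3, X4}: X3 → X1, X4 applies, adding X1; X1, X3 → X2 applies, adding X2. So (X3, X4)⁺ = {X1, X2, X3, X4}.
This closure contains every attribute of U1, so U1 ∩ U2 → U1. The join is lossless.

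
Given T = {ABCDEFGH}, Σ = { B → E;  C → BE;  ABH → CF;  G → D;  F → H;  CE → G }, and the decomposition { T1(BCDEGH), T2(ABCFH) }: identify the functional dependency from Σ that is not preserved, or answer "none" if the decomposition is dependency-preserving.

none

B → E lies within T1.
C → BE lies within T1.
ABH → CF lies within T2.
G → D lies within T1.
F → H lies within T2.
CE → G lies within T1.
Every dependency is enforceable on the fragments, so the decomposition is dependency-preserving.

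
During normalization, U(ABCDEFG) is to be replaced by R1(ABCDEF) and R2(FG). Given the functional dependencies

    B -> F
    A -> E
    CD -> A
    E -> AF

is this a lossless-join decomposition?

Common attributes: R1 ∩ R2 = {F}.
No dependency enlarges {F}, so (F)⁺ = {F}.
The closure contains neither all of R1 = {ABCDEF} nor all of R2 = {FG}, so the common attributes are not a superkey of either fragment. The join is lossy.

No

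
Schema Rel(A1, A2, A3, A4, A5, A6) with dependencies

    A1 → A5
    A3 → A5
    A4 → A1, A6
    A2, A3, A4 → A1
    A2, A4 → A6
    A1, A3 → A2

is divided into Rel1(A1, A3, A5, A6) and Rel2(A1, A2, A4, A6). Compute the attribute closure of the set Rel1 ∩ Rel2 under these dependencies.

Rel1 ∩ Rel2 = {A1, A6}.
A1 → A5 applies, adding A5
Closure: {A1, A5, A6}.

A1, A5, A6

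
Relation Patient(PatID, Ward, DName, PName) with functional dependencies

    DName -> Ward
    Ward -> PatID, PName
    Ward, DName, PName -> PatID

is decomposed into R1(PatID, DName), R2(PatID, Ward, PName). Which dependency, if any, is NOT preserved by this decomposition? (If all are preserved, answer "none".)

DName -> Ward

Check DName → Ward: no single fragment contains all of {Ward, DName}, and the restricted closure of {DName} across the fragments never reaches {Ward}.
Ward → PatID, PName is preserved.
Ward, DName, PName → PatID is preserved.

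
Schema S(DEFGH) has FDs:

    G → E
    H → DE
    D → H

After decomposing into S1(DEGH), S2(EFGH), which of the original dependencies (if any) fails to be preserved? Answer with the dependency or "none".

none

G → E lies within S1.
H → DE lies within S1.
D → H lies within S1.
Every dependency is enforceable on the fragments, so the decomposition is dependency-preserving.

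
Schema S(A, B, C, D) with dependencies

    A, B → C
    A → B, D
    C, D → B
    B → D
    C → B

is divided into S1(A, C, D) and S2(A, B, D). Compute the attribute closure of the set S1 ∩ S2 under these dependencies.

S1 ∩ S2 = {A, D}.
A → B, D applies, adding B
A, B → C applies, adding C
Closure: {A, B, C, D}.

A, B, C, D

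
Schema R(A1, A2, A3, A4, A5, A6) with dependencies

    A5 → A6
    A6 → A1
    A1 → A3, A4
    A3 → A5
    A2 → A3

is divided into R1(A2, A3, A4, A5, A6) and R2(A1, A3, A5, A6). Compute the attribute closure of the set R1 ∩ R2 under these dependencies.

A1, A3, A4, A5, A6

R1 ∩ R2 = {A3, A5, A6}.
A6 → A1 applies, adding A1
A1 → A3, A4 applies, adding A4
Closure: {A1, A3, A4, A5, A6}.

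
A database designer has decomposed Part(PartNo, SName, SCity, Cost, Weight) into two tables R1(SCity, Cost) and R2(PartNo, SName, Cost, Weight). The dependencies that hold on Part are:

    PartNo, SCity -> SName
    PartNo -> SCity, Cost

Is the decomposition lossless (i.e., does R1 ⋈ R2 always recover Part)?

No

Common attributes: R1 ∩ R2 = {Cost}.
No dependency enlarges {Cost}, so (Cost)⁺ = {Cost}.
The closure contains neither all of R1 = {SCity, Cost} nor all of R2 = {PartNo, SName, Cost, Weight}, so the common attributes are not a superkey of either fragment. The join is lossy.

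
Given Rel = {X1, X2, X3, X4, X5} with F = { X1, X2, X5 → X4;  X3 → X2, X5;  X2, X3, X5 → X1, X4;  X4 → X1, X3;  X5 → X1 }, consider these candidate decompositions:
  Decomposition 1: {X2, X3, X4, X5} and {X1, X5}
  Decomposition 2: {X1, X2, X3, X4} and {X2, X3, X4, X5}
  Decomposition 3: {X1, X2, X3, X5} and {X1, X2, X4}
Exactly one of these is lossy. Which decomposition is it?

Decomposition 1: common = {X5}, closure = {X1, X5} → lossless.
Decomposition 2: common = {X2, X3, X4}, closure = {X1, X2, X3, X4, X5} → lossless.
Decomposition 3: common = {X1, X2}, closure = {X1, X2} → lossy.

Decomposition 3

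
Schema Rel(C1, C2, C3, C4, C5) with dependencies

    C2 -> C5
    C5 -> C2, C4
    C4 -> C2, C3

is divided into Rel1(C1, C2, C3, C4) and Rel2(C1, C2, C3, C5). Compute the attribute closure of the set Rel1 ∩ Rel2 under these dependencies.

Rel1 ∩ Rel2 = {C1, C2, C3}.
C2 → C5 applies, adding C5
C5 → C2, C4 applies, adding C4
Closure: {C1, C2, C3, C4, C5}.

C1, C2, C3, C4, C5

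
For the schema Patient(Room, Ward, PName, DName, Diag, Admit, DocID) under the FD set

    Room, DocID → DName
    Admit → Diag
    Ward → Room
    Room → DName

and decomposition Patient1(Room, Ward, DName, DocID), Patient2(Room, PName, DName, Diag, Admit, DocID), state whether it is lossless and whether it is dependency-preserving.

lossy but dependency-preserving

Lossless test: (Room, DName, DocID)⁺ = {Room, DName, DocID}, which is a superkey of neither fragment — lossy.
Dependency preservation: every FD's attributes lie within a single fragment, so each can be enforced locally — preserved.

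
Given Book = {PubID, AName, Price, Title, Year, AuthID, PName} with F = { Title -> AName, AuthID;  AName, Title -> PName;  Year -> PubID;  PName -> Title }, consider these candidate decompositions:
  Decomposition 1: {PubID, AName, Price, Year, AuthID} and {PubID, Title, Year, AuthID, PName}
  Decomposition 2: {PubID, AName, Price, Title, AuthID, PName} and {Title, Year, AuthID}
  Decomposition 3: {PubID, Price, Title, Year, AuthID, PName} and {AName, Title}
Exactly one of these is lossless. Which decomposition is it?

Decomposition 3

Decomposition 1: common = {PubID, Year, AuthID}, closure = {PubID, Year, AuthID} → lossy.
Decomposition 2: common = {Title, AuthID}, closure = {AName, Title, AuthID, PName} → lossy.
Decomposition 3: common = {Title}, closure = {AName, Title, AuthID, PName} → lossless.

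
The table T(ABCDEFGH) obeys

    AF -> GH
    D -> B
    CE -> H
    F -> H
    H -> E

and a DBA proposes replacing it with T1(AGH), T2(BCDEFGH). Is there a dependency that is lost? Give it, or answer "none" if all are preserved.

AF -> GH

Check AF → GH: no single fragment contains all of {AFGH}, and the restricted closure of {AF} across the fragments never reaches {GH}.
D → B is preserved.
CE → H is preserved.
F → H is preserved.
H → E is preserved.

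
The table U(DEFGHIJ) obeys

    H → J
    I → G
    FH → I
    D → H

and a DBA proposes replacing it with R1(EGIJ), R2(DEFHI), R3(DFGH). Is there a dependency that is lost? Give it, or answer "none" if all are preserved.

H → J

Check H → J: no single fragment contains all of {HJ}, and the restricted closure of {H} across the fragments never reaches {J}.
I → G is preserved.
FH → I is preserved.
D → H is preserved.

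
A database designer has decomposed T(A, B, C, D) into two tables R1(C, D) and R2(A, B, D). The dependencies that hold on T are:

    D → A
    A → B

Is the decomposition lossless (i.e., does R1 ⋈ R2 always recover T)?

Common attributes: R1 ∩ R2 = {D}.
Closure of {D}: D → A applies, adding A; A → B applies, adding B. So (D)⁺ = {A, B, D}.
This closure contains every attribute of R2, so R1 ∩ R2 → R2. The join is lossless.

Yes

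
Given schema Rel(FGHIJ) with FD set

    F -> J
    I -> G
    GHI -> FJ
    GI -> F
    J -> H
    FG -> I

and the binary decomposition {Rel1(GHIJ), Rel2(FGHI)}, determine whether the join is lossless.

Common attributes: Rel1 ∩ Rel2 = {GHI}.
Closure of {GHI}: GHI → FJ applies, adding FJ. So (GHI)⁺ = {FGHIJ}.
This closure contains every attribute of Rel1, so Rel1 ∩ Rel2 → Rel1. The join is lossless.

Yes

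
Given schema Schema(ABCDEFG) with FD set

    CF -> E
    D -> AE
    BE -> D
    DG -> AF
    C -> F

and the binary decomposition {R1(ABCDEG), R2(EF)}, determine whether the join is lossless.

No

Common attributes: R1 ∩ R2 = {E}.
No dependency enlarges {E}, so (E)⁺ = {E}.
The closure contains neither all of R1 = {ABCDEG} nor all of R2 = {EF}, so the common attributes are not a superkey of either fragment. The join is lossy.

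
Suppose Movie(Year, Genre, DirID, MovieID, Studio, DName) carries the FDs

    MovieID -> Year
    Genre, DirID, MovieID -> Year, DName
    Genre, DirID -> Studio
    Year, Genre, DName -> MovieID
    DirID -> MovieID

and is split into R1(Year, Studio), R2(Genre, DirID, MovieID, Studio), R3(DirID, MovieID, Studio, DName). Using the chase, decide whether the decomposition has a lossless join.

No

Chase test. Columns are Year, Genre, DirID, MovieID, Studio, DName; row i has aⱼ where attribute j ∈ Ri, else bᵢⱼ.
Initial tableau (one row per fragment):
  row 1: a1 b12 b13 b14 a5 b16
  row 2: b21 a2 a3 a4 a5 b26
  row 3: b31 b32 a3 a4 a5 a6
Rows 2 and 3 agree on MovieID; apply MovieID→Year and equate their Year entries.
No row becomes fully distinguished — the join is lossy.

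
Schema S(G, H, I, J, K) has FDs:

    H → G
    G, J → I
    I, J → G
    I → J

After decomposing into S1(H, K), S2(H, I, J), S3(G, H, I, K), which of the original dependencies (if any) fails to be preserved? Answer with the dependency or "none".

G, J → I

Check G, J → I: no single fragment contains all of {G, I, J}, and the restricted closure of {G, J} across the fragments never reaches {I}.
H → G is preserved.
I, J → G is preserved.
I → J is preserved.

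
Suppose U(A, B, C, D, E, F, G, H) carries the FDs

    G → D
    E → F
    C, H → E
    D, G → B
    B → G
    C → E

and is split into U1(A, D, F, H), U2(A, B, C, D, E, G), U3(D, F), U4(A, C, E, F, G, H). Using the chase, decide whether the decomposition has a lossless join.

Yes

Chase test. Columns are A, B, C, D, E, F, G, H; row i has aⱼ where attribute j ∈ Ui, else bᵢⱼ.
Initial tableau (one row per fragment):
  row 1: a1 b12 b13 a4 b15 a6 b17 a8
  row 2: a1 a2 a3 a4 a5 b26 a7 b28
  row 3: b31 b32 b33 a4 b35 a6 b37 b38
  row 4: a1 b42 a3 b44 a5 a6 a7 a8
Rows 2 and 4 agree on G; apply G→D and equate their D entries.
Rows 2 and 4 agree on E; apply E→F and equate their F entries.
Rows 2 and 4 agree on D, G; apply D, G→B and equate their B entries.
Row 4 is now all distinguished symbols — the join is lossless.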